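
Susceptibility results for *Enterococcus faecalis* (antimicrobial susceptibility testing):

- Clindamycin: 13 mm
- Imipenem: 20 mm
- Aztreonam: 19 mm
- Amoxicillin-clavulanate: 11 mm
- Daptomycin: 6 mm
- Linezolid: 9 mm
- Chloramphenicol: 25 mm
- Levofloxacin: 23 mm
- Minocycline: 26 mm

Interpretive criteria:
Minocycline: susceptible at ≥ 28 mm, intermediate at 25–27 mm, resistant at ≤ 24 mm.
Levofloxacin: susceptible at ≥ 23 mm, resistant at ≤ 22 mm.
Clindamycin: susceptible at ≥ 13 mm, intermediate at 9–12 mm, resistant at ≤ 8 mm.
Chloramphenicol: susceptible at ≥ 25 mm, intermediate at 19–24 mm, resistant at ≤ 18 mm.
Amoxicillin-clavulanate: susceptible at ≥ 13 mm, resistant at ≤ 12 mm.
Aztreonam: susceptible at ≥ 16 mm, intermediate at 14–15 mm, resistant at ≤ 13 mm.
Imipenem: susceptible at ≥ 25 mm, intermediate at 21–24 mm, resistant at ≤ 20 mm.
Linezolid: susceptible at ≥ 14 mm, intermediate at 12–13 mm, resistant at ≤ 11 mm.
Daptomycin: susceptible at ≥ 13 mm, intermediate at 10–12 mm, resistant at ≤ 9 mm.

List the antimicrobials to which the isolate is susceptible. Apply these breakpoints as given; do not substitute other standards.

clindamycin, aztreonam, chloramphenicol, levofloxacin

Clindamycin: 13 mm is ≥ 13 mm — susceptible
Imipenem (20 mm) ≤ 20 mm ⇒ R
Aztreonam (19 mm) ≥ 16 mm → susceptible
Amoxicillin-clavulanate 11 mm: ≤ 12 mm → resistant
Daptomycin 6 mm: ≤ 9 mm ⇒ R
Linezolid (9 mm) ≤ 11 mm ⇒ Resistant
Chloramphenicol: 25 mm is ≥ 25 mm ⇒ susceptible
Levofloxacin: 23 mm is ≥ 23 mm — S
Minocycline 26 mm: in 25–27 mm ⇒ Intermediate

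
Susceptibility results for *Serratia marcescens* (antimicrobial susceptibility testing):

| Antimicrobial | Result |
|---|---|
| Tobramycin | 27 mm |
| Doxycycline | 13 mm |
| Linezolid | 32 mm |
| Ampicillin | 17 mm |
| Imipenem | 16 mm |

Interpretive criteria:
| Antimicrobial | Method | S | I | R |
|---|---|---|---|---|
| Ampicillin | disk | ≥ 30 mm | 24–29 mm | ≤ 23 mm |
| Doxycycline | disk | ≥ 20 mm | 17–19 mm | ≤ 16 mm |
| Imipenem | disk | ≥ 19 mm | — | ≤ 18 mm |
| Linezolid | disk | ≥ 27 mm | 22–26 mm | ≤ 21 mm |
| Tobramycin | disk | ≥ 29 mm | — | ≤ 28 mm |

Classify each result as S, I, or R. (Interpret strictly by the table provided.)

R, R, S, R, R

Tobramycin 27 mm: ≤ 28 mm → R
Doxycycline: 13 mm is ≤ 16 mm ⇒ Resistant
Linezolid: 32 mm is ≥ 27 mm → S
Ampicillin: 17 mm is ≤ 23 mm ⇒ resistant
Imipenem (16 mm) ≤ 18 mm → R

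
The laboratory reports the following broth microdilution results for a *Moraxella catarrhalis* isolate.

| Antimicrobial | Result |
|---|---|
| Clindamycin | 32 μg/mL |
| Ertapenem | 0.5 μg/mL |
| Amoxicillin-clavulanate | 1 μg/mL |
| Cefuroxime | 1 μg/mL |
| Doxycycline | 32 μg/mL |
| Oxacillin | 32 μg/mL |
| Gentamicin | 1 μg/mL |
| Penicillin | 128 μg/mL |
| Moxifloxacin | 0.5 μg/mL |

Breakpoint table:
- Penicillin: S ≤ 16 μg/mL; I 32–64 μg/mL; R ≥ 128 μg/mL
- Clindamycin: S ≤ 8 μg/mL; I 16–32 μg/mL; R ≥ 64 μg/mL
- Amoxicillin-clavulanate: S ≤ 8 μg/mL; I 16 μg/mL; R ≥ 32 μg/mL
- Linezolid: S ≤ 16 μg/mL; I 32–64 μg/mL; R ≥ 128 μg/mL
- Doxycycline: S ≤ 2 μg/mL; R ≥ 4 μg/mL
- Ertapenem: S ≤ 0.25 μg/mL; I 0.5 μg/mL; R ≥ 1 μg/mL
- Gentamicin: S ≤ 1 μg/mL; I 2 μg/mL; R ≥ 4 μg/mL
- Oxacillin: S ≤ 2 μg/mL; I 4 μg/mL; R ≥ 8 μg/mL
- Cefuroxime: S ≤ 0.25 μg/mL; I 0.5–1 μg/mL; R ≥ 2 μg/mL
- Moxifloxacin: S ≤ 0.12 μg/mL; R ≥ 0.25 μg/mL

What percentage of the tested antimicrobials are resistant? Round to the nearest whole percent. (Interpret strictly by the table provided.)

44%

Clindamycin: 32 μg/mL is in 16–32 μg/mL — intermediate
Ertapenem: 0.5 μg/mL is = 0.5 μg/mL — Intermediate
Amoxicillin-clavulanate: 1 μg/mL is ≤ 8 μg/mL → S
Cefuroxime: 1 μg/mL is in 0.5–1 μg/mL — I
Doxycycline (32 μg/mL) ≥ 4 μg/mL — resistant
Oxacillin: 32 μg/mL is ≥ 8 μg/mL ⇒ resistant
Gentamicin (1 μg/mL) ≤ 1 μg/mL ⇒ Susceptible
Penicillin (128 μg/mL) ≥ 128 μg/mL — Resistant
Moxifloxacin (0.5 μg/mL) ≥ 0.25 μg/mL ⇒ Resistant
Resistant: 4/9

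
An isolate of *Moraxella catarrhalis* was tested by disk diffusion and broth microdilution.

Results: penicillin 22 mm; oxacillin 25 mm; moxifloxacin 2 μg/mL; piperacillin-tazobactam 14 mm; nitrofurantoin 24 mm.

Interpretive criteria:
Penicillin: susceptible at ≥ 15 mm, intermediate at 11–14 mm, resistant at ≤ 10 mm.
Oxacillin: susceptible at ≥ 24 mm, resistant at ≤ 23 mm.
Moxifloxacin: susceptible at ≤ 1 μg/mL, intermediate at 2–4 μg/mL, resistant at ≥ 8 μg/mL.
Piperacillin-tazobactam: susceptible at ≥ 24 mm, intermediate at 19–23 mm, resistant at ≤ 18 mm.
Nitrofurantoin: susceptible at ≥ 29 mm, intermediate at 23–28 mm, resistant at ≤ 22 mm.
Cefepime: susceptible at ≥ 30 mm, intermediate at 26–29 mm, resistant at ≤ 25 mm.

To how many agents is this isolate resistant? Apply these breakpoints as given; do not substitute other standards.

Penicillin 22 mm: ≥ 15 mm → Susceptible
Oxacillin (25 mm) ≥ 24 mm — susceptible
Moxifloxacin (2 μg/mL) in 2–4 μg/mL — Intermediate
Piperacillin-tazobactam: 14 mm is ≤ 18 mm ⇒ R
Nitrofurantoin: 24 mm is in 23–28 mm → Intermediate
Resistant: 1

1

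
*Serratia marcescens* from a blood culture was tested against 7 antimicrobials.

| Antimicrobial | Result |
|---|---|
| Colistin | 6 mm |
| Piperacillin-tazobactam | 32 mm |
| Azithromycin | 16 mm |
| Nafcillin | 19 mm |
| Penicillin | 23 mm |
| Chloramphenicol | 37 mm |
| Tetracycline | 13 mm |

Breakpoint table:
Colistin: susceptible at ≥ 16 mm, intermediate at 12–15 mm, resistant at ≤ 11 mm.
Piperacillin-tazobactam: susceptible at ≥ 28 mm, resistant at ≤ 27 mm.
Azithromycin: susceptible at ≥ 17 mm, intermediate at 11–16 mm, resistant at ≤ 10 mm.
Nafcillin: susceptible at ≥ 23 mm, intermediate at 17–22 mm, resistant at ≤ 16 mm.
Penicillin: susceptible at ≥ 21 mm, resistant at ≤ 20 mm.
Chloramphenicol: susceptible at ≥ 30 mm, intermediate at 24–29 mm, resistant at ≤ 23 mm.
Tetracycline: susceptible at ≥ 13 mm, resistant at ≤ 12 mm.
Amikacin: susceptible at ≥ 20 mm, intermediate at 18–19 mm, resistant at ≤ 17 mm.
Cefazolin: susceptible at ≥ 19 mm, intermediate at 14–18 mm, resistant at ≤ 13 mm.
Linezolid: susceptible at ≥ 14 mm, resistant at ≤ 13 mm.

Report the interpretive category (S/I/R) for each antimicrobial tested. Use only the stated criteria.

R, S, I, I, S, S, S

Colistin: 6 mm is ≤ 11 mm → Resistant
Piperacillin-tazobactam 32 mm: ≥ 28 mm ⇒ S
Azithromycin: 16 mm is in 11–16 mm → intermediate
Nafcillin: 19 mm is in 17–22 mm → intermediate
Penicillin: 23 mm is ≥ 21 mm ⇒ S
Chloramphenicol 37 mm: ≥ 30 mm — S
Tetracycline 13 mm: ≥ 13 mm — susceptible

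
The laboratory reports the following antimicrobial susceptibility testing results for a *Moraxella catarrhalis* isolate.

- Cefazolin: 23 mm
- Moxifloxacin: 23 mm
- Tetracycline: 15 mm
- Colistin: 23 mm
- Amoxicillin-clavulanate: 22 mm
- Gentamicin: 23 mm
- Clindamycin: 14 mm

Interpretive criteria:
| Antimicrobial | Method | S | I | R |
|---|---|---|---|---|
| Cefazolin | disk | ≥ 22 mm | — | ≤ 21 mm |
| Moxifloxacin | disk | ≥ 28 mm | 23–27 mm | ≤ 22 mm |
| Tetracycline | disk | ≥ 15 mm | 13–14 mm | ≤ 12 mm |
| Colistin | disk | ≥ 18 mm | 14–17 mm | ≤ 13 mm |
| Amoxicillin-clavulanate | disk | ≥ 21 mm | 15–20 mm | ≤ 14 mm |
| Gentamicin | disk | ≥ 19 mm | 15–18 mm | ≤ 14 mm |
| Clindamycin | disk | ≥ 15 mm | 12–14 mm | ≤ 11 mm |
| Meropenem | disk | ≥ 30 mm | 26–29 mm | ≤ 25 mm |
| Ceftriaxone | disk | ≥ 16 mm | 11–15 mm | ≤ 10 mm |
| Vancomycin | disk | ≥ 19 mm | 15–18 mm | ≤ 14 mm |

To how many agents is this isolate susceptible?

5

Cefazolin: 23 mm is ≥ 22 mm ⇒ susceptible
Moxifloxacin (23 mm) in 23–27 mm ⇒ I
Tetracycline (15 mm) ≥ 15 mm → S
Colistin 23 mm: ≥ 18 mm ⇒ S
Amoxicillin-clavulanate: 22 mm is ≥ 21 mm ⇒ susceptible
Gentamicin (23 mm) ≥ 19 mm — S
Clindamycin (14 mm) in 12–14 mm → intermediate
Susceptible: 5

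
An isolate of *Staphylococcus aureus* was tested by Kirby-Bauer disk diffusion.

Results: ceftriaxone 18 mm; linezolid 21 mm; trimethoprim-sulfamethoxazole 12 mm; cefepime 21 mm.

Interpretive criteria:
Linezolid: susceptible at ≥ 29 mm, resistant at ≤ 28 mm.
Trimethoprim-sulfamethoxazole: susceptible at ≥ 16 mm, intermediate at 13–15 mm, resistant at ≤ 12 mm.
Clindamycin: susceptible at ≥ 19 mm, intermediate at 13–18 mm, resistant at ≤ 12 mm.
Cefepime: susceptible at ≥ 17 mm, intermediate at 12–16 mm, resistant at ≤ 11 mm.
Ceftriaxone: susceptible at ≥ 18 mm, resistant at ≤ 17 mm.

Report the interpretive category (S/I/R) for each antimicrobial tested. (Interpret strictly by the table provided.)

S, R, R, S

Ceftriaxone: 18 mm is ≥ 18 mm ⇒ Susceptible
Linezolid: 21 mm is ≤ 28 mm → R
Trimethoprim-sulfamethoxazole: 12 mm is ≤ 12 mm — resistant
Cefepime (21 mm) ≥ 17 mm ⇒ Susceptible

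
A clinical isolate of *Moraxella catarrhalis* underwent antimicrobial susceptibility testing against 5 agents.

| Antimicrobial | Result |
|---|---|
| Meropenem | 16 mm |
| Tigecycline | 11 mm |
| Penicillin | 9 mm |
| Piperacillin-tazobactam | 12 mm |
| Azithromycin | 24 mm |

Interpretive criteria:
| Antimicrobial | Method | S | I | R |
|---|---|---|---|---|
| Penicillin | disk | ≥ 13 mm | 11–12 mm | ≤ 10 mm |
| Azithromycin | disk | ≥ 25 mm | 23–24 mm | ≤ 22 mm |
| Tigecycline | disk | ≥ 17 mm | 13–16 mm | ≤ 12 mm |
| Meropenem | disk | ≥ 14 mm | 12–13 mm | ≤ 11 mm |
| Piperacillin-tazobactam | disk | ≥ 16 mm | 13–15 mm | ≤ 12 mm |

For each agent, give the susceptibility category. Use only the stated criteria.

Meropenem (16 mm) ≥ 14 mm ⇒ susceptible
Tigecycline: 11 mm is ≤ 12 mm — R
Penicillin: 9 mm is ≤ 10 mm — Resistant
Piperacillin-tazobactam 12 mm: ≤ 12 mm — R
Azithromycin 24 mm: in 23–24 mm ⇒ I

S, R, R, R, I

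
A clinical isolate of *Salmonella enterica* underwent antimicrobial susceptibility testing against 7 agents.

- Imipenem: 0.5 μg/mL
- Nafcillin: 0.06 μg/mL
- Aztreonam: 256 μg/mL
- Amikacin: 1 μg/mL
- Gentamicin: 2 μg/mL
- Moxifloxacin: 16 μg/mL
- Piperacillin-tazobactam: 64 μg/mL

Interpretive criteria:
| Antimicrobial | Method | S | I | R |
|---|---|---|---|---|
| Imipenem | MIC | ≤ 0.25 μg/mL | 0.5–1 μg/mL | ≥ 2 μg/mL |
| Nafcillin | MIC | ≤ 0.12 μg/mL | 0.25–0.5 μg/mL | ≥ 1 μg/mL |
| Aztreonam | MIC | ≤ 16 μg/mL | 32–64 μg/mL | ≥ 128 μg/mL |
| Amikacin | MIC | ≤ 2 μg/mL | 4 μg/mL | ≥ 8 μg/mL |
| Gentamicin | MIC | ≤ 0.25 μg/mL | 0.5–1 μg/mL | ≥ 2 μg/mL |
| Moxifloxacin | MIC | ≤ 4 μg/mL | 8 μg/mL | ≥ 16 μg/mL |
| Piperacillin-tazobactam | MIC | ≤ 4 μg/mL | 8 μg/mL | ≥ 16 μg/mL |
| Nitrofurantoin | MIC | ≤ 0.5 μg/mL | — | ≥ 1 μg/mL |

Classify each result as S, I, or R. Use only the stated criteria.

Imipenem: 0.5 μg/mL is in 0.5–1 μg/mL — Intermediate
Nafcillin: 0.06 μg/mL is ≤ 0.12 μg/mL → S
Aztreonam (256 μg/mL) ≥ 128 μg/mL ⇒ Resistant
Amikacin 1 μg/mL: ≤ 2 μg/mL ⇒ Susceptible
Gentamicin: 2 μg/mL is ≥ 2 μg/mL ⇒ resistant
Moxifloxacin: 16 μg/mL is ≥ 16 μg/mL → Resistant
Piperacillin-tazobactam: 64 μg/mL is ≥ 16 μg/mL → resistant

I, S, R, S, R, R, R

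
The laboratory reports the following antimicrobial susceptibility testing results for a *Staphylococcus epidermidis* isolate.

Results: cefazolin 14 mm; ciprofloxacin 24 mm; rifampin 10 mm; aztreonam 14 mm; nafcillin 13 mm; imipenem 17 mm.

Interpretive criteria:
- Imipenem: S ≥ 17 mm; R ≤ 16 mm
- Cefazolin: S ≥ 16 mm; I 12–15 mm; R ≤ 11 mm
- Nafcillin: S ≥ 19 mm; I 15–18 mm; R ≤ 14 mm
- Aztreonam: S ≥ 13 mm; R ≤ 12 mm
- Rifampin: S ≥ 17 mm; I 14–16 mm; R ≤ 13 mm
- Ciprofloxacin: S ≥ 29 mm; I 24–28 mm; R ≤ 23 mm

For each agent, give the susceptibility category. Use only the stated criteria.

I, I, R, S, R, S

Cefazolin (14 mm) in 12–15 mm ⇒ Intermediate
Ciprofloxacin 24 mm: in 24–28 mm → Intermediate
Rifampin (10 mm) ≤ 13 mm ⇒ Resistant
Aztreonam 14 mm: ≥ 13 mm ⇒ Susceptible
Nafcillin 13 mm: ≤ 14 mm — Resistant
Imipenem (17 mm) ≥ 17 mm → S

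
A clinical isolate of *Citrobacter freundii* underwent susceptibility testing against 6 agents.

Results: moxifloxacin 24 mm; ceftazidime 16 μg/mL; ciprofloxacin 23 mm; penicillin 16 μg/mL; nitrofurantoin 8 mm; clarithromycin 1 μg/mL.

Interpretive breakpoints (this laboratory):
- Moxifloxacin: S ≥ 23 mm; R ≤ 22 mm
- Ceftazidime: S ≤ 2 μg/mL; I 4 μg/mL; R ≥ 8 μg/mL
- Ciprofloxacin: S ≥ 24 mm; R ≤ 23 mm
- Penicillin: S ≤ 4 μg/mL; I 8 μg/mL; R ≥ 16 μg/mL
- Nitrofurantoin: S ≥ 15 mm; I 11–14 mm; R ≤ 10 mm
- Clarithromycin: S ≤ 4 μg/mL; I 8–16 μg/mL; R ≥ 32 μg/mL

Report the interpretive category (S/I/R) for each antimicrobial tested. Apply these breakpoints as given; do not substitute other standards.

Moxifloxacin 24 mm: ≥ 23 mm → Susceptible
Ceftazidime: 16 μg/mL is ≥ 8 μg/mL → R
Ciprofloxacin: 23 mm is ≤ 23 mm — resistant
Penicillin: 16 μg/mL is ≥ 16 μg/mL → R
Nitrofurantoin (8 mm) ≤ 10 mm → R
Clarithromycin (1 μg/mL) ≤ 4 μg/mL ⇒ susceptible

S, R, R, R, R, S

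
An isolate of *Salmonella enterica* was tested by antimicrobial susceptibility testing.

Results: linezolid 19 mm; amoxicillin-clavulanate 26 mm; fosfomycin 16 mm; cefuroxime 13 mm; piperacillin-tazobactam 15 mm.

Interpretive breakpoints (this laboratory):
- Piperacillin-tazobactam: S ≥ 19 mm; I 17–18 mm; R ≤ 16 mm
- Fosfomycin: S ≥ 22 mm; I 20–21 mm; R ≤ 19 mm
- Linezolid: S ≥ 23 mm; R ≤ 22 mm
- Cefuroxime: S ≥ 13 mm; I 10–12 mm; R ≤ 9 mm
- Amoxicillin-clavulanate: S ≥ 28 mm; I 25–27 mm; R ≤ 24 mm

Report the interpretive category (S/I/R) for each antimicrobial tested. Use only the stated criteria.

Linezolid 19 mm: ≤ 22 mm → resistant
Amoxicillin-clavulanate: 26 mm is in 25–27 mm → Intermediate
Fosfomycin 16 mm: ≤ 19 mm → Resistant
Cefuroxime (13 mm) ≥ 13 mm → S
Piperacillin-tazobactam (15 mm) ≤ 16 mm — resistant

R, I, R, S, R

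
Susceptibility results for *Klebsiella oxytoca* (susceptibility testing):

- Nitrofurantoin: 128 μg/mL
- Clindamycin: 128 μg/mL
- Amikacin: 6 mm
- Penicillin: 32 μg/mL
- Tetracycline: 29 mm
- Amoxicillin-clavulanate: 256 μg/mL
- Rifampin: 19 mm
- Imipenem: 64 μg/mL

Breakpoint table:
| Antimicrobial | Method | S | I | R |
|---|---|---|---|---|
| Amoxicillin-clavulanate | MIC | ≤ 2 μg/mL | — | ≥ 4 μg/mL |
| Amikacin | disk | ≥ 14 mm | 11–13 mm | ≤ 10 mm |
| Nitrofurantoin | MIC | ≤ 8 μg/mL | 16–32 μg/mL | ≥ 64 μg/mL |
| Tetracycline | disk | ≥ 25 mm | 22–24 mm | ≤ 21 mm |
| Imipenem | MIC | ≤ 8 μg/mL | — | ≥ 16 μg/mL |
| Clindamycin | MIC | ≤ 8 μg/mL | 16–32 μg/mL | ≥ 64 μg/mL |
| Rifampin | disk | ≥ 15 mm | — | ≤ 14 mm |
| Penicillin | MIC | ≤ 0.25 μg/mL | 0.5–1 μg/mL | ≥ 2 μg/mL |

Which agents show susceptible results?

tetracycline, rifampin

Nitrofurantoin (128 μg/mL) ≥ 64 μg/mL → Resistant
Clindamycin: 128 μg/mL is ≥ 64 μg/mL — resistant
Amikacin 6 mm: ≤ 10 mm — Resistant
Penicillin: 32 μg/mL is ≥ 2 μg/mL → Resistant
Tetracycline: 29 mm is ≥ 25 mm ⇒ susceptible
Amoxicillin-clavulanate (256 μg/mL) ≥ 4 μg/mL — R
Rifampin: 19 mm is ≥ 15 mm → Susceptible
Imipenem (64 μg/mL) ≥ 16 μg/mL ⇒ resistant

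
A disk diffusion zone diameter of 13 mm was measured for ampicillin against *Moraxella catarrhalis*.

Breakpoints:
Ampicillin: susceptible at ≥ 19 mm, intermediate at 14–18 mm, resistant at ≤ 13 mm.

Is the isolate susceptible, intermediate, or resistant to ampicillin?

R

Ampicillin 13 mm: ≤ 13 mm — resistant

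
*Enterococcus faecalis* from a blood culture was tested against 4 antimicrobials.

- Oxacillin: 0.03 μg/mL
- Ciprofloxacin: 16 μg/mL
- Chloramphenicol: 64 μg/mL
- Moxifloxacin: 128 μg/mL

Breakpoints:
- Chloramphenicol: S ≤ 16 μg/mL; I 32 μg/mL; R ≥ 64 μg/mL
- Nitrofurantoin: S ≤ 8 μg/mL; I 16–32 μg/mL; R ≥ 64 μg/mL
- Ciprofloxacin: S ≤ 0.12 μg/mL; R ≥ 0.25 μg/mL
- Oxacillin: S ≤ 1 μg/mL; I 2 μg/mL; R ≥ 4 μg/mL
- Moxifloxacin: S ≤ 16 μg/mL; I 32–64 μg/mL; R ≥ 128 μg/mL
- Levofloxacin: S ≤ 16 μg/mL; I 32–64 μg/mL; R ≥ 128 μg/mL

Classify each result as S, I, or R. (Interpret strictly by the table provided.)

Oxacillin (0.03 μg/mL) ≤ 1 μg/mL ⇒ Susceptible
Ciprofloxacin: 16 μg/mL is ≥ 0.25 μg/mL → resistant
Chloramphenicol 64 μg/mL: ≥ 64 μg/mL → R
Moxifloxacin (128 μg/mL) ≥ 128 μg/mL — resistant

S, R, R, R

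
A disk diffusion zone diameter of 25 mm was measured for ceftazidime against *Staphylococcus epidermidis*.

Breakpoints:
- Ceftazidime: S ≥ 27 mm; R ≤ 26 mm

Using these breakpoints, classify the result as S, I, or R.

Resistant

Ceftazidime: 25 mm is ≤ 26 mm — Resistant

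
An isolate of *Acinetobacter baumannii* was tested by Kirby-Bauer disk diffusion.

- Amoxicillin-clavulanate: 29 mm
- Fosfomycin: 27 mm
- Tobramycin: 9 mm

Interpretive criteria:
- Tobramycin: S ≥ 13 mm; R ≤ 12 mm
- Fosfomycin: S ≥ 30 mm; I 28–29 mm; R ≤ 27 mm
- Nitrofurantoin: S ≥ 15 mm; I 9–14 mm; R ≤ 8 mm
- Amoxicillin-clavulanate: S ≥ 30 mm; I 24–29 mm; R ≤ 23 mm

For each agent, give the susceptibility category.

Amoxicillin-clavulanate (29 mm) in 24–29 mm — Intermediate
Fosfomycin 27 mm: ≤ 27 mm ⇒ Resistant
Tobramycin: 9 mm is ≤ 12 mm → resistant

I, R, R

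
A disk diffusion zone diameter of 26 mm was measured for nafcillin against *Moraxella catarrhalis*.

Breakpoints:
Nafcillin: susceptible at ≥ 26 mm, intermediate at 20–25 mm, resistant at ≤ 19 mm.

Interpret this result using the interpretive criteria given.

Nafcillin: 26 mm is ≥ 26 mm → Susceptible

S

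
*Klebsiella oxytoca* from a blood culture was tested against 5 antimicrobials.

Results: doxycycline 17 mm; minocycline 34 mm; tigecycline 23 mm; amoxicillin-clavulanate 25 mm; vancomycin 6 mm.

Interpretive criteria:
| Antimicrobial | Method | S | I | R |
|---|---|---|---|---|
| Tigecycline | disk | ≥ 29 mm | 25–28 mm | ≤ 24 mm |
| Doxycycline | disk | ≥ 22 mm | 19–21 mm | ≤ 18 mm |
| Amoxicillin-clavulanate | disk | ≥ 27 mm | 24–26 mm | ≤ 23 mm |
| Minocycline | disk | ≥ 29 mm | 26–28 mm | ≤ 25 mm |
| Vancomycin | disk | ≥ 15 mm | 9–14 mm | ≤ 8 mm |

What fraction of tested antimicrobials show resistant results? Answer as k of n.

Doxycycline 17 mm: ≤ 18 mm — Resistant
Minocycline: 34 mm is ≥ 29 mm → Susceptible
Tigecycline (23 mm) ≤ 24 mm → R
Amoxicillin-clavulanate 25 mm: in 24–26 mm — intermediate
Vancomycin: 6 mm is ≤ 8 mm — resistant
Resistant: 3/5

3 of 5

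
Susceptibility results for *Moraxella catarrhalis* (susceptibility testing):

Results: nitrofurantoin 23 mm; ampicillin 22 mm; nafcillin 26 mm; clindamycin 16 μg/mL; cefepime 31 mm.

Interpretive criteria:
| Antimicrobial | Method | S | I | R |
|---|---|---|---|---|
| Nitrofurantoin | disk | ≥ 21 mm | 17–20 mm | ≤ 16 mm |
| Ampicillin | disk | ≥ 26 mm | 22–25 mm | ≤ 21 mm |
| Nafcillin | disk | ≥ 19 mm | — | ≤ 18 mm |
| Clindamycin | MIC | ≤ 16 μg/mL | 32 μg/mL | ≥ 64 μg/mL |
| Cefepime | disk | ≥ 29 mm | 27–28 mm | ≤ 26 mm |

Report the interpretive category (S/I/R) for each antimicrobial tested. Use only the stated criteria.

S, I, S, S, S

Nitrofurantoin (23 mm) ≥ 21 mm — Susceptible
Ampicillin 22 mm: in 22–25 mm → Intermediate
Nafcillin: 26 mm is ≥ 19 mm → S
Clindamycin 16 μg/mL: ≤ 16 μg/mL — S
Cefepime (31 mm) ≥ 29 mm ⇒ Susceptible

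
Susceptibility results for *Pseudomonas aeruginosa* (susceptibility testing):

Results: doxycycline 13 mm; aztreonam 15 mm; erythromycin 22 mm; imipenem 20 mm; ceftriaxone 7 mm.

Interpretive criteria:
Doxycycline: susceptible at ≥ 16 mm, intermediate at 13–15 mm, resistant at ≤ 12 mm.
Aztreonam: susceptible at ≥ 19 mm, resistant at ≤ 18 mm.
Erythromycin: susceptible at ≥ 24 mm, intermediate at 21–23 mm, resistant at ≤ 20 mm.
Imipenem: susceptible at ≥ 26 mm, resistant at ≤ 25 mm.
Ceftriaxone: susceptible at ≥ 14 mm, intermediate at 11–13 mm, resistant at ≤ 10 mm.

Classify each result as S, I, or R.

Doxycycline 13 mm: in 13–15 mm — intermediate
Aztreonam: 15 mm is ≤ 18 mm — R
Erythromycin 22 mm: in 21–23 mm → Intermediate
Imipenem (20 mm) ≤ 25 mm → Resistant
Ceftriaxone (7 mm) ≤ 10 mm → Resistant

I, R, I, R, R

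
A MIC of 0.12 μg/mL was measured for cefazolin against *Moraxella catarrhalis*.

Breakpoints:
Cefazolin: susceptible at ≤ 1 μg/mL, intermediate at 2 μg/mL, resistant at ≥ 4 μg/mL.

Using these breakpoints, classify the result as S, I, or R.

S

Cefazolin: 0.12 μg/mL is ≤ 1 μg/mL ⇒ Susceptible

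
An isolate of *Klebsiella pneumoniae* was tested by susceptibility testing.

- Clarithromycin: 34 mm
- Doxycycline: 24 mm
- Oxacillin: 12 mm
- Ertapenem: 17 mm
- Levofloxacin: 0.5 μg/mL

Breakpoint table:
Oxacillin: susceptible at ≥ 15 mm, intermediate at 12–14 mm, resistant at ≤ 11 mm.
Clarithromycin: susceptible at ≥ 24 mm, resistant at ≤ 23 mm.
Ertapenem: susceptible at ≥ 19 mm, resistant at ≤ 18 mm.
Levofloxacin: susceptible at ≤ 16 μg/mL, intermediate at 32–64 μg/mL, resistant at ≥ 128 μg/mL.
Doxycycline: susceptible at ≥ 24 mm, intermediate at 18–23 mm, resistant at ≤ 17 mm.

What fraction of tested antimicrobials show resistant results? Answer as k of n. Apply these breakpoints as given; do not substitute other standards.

Clarithromycin: 34 mm is ≥ 24 mm ⇒ S
Doxycycline 24 mm: ≥ 24 mm ⇒ susceptible
Oxacillin 12 mm: in 12–14 mm ⇒ intermediate
Ertapenem: 17 mm is ≤ 18 mm ⇒ R
Levofloxacin: 0.5 μg/mL is ≤ 16 μg/mL ⇒ susceptible
Resistant: 1/5

1 of 5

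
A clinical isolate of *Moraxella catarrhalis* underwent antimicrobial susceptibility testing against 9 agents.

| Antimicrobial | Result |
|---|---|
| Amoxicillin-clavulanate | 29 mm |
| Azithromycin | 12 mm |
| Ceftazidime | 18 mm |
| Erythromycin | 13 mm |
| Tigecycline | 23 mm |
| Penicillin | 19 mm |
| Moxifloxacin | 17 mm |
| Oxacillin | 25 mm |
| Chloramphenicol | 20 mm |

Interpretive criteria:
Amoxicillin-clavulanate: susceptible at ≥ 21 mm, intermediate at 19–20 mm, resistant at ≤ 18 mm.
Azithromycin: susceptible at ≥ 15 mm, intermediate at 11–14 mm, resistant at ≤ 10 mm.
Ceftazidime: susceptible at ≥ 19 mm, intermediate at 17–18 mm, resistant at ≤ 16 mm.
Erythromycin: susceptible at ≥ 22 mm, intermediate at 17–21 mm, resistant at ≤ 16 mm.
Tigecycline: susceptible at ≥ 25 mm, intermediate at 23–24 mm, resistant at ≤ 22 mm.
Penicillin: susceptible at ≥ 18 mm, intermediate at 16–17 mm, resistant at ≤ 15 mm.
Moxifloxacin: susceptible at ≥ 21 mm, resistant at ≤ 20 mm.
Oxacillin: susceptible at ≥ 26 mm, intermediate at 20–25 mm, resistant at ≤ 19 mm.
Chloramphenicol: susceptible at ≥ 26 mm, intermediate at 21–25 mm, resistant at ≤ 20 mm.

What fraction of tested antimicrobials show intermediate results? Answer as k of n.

Amoxicillin-clavulanate: 29 mm is ≥ 21 mm ⇒ S
Azithromycin (12 mm) in 11–14 mm ⇒ Intermediate
Ceftazidime (18 mm) in 17–18 mm ⇒ intermediate
Erythromycin: 13 mm is ≤ 16 mm ⇒ resistant
Tigecycline (23 mm) in 23–24 mm ⇒ I
Penicillin: 19 mm is ≥ 18 mm → susceptible
Moxifloxacin: 17 mm is ≤ 20 mm → R
Oxacillin (25 mm) in 20–25 mm — I
Chloramphenicol: 20 mm is ≤ 20 mm ⇒ R
Intermediate: 4/9

4 of 9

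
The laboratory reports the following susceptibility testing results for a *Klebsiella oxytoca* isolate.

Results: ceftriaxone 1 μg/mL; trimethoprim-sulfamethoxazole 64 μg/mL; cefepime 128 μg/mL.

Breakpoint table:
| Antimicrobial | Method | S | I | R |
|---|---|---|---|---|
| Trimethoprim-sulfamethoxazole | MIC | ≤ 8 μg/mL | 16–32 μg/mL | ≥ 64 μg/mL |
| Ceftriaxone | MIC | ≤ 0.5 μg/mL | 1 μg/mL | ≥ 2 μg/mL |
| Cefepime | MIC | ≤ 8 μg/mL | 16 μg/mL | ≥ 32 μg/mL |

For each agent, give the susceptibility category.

I, R, R

Ceftriaxone 1 μg/mL: = 1 μg/mL ⇒ I
Trimethoprim-sulfamethoxazole: 64 μg/mL is ≥ 64 μg/mL ⇒ R
Cefepime 128 μg/mL: ≥ 32 μg/mL — resistant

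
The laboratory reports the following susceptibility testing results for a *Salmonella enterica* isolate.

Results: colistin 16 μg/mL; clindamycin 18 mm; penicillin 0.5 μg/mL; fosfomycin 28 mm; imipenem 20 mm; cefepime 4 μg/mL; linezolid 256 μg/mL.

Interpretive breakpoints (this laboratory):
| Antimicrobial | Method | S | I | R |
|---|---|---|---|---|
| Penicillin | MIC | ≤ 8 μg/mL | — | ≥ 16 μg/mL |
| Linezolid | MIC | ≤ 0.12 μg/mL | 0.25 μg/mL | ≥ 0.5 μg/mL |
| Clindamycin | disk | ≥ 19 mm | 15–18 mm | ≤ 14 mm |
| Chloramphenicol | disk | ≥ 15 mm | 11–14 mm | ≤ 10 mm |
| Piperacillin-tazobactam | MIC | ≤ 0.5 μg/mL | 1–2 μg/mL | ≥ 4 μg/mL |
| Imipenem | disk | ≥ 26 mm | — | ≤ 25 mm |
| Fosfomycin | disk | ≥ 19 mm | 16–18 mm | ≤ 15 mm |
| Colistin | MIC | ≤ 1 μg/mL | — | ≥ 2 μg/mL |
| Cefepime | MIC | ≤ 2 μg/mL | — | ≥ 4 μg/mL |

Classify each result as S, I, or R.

Colistin (16 μg/mL) ≥ 2 μg/mL ⇒ R
Clindamycin: 18 mm is in 15–18 mm ⇒ intermediate
Penicillin 0.5 μg/mL: ≤ 8 μg/mL → susceptible
Fosfomycin (28 mm) ≥ 19 mm ⇒ S
Imipenem 20 mm: ≤ 25 mm ⇒ R
Cefepime 4 μg/mL: ≥ 4 μg/mL ⇒ resistant
Linezolid (256 μg/mL) ≥ 0.5 μg/mL — R

R, I, S, S, R, R, R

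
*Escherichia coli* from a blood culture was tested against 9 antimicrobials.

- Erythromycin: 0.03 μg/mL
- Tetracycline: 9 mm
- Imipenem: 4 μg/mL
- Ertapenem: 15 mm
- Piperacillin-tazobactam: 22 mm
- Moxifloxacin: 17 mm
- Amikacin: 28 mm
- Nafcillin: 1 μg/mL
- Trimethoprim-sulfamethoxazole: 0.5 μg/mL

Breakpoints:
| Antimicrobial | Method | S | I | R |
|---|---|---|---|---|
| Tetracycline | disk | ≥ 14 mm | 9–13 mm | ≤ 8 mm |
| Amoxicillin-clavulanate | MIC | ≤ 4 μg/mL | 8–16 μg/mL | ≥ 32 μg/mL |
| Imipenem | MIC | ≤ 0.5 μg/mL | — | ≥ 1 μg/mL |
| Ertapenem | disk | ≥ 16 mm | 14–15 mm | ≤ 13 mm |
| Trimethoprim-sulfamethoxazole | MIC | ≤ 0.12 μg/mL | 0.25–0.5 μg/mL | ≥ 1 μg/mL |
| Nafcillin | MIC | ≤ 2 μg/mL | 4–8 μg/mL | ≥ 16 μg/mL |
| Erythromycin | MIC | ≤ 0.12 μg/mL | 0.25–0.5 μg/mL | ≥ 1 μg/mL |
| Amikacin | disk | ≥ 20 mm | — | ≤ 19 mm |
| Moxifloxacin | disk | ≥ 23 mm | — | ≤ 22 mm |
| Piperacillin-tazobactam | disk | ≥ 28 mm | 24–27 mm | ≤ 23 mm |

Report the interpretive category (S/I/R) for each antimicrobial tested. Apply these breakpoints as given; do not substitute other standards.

S, I, R, I, R, R, S, S, I

Erythromycin (0.03 μg/mL) ≤ 0.12 μg/mL — Susceptible
Tetracycline 9 mm: in 9–13 mm — I
Imipenem 4 μg/mL: ≥ 1 μg/mL — Resistant
Ertapenem (15 mm) in 14–15 mm → intermediate
Piperacillin-tazobactam 22 mm: ≤ 23 mm → R
Moxifloxacin 17 mm: ≤ 22 mm ⇒ resistant
Amikacin (28 mm) ≥ 20 mm ⇒ susceptible
Nafcillin (1 μg/mL) ≤ 2 μg/mL ⇒ S
Trimethoprim-sulfamethoxazole 0.5 μg/mL: in 0.25–0.5 μg/mL — Intermediate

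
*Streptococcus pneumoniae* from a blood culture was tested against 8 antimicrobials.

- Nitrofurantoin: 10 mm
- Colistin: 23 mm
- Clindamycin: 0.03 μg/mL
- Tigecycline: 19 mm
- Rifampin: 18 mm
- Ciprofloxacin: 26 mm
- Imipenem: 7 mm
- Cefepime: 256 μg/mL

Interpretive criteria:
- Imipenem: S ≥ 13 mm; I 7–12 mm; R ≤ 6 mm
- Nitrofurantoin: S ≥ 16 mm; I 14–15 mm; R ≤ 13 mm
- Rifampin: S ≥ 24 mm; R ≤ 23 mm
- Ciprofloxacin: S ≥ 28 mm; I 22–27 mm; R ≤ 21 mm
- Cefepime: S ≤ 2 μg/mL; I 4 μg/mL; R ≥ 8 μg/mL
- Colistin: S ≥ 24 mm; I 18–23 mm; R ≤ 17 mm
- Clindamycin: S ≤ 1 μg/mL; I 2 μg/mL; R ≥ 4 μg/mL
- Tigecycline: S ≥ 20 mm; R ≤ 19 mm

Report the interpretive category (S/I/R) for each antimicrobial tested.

R, I, S, R, R, I, I, R

Nitrofurantoin (10 mm) ≤ 13 mm ⇒ Resistant
Colistin 23 mm: in 18–23 mm → I
Clindamycin (0.03 μg/mL) ≤ 1 μg/mL — susceptible
Tigecycline: 19 mm is ≤ 19 mm → Resistant
Rifampin 18 mm: ≤ 23 mm → Resistant
Ciprofloxacin: 26 mm is in 22–27 mm ⇒ intermediate
Imipenem: 7 mm is in 7–12 mm → I
Cefepime (256 μg/mL) ≥ 8 μg/mL — Resistant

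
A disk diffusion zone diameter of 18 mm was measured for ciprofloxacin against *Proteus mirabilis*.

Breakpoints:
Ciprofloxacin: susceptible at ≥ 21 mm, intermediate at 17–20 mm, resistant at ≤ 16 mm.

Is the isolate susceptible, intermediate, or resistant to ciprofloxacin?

Ciprofloxacin 18 mm: in 17–20 mm → I

Intermediate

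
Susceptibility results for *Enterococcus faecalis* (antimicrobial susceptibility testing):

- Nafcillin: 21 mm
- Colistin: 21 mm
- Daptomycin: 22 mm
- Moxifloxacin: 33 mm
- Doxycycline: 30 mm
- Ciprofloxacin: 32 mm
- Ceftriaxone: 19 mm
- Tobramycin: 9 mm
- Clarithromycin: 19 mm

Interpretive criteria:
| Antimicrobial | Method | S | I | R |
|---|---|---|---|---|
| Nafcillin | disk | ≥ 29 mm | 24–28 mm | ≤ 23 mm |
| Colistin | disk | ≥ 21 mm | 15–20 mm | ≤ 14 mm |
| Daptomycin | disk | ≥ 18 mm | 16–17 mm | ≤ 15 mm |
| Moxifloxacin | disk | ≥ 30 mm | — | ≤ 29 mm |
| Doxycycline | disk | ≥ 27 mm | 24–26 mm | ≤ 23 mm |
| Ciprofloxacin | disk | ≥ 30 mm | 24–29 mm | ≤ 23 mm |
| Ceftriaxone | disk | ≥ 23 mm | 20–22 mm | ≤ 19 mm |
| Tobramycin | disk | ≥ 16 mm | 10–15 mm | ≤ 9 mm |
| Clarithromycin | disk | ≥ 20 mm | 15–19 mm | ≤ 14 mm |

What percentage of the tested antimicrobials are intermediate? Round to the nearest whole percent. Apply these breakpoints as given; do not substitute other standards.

11%

Nafcillin: 21 mm is ≤ 23 mm ⇒ R
Colistin 21 mm: ≥ 21 mm — Susceptible
Daptomycin (22 mm) ≥ 18 mm — S
Moxifloxacin: 33 mm is ≥ 30 mm → S
Doxycycline (30 mm) ≥ 27 mm → S
Ciprofloxacin (32 mm) ≥ 30 mm — susceptible
Ceftriaxone (19 mm) ≤ 19 mm → resistant
Tobramycin (9 mm) ≤ 9 mm ⇒ resistant
Clarithromycin (19 mm) in 15–19 mm ⇒ intermediate
Intermediate: 1/9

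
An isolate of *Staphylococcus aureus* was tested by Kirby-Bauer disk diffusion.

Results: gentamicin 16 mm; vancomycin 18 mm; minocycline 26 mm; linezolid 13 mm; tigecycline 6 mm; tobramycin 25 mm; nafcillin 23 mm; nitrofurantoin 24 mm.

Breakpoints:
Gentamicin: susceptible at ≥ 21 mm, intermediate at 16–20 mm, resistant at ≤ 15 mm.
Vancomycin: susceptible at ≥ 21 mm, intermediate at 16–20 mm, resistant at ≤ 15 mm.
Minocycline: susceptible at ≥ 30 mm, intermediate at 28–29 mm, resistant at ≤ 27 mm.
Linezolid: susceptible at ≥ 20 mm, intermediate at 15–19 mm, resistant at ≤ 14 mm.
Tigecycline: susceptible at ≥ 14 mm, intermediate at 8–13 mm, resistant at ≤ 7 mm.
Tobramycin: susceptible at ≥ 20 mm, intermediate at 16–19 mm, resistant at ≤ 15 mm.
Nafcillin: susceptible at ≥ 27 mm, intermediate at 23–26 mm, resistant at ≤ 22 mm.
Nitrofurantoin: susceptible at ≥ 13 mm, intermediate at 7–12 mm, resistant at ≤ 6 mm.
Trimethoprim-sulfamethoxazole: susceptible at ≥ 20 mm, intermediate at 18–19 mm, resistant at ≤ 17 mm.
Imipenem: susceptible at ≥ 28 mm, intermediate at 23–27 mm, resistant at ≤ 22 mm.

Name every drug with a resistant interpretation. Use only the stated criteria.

minocycline, linezolid, tigecycline

Gentamicin 16 mm: in 16–20 mm → intermediate
Vancomycin 18 mm: in 16–20 mm ⇒ I
Minocycline 26 mm: ≤ 27 mm ⇒ Resistant
Linezolid (13 mm) ≤ 14 mm ⇒ R
Tigecycline (6 mm) ≤ 7 mm ⇒ resistant
Tobramycin (25 mm) ≥ 20 mm → Susceptible
Nafcillin (23 mm) in 23–26 mm — intermediate
Nitrofurantoin 24 mm: ≥ 13 mm ⇒ Susceptible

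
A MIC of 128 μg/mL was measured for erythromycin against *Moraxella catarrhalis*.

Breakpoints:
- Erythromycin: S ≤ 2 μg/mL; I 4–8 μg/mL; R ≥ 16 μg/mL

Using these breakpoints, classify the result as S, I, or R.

R

Erythromycin 128 μg/mL: ≥ 16 μg/mL — resistant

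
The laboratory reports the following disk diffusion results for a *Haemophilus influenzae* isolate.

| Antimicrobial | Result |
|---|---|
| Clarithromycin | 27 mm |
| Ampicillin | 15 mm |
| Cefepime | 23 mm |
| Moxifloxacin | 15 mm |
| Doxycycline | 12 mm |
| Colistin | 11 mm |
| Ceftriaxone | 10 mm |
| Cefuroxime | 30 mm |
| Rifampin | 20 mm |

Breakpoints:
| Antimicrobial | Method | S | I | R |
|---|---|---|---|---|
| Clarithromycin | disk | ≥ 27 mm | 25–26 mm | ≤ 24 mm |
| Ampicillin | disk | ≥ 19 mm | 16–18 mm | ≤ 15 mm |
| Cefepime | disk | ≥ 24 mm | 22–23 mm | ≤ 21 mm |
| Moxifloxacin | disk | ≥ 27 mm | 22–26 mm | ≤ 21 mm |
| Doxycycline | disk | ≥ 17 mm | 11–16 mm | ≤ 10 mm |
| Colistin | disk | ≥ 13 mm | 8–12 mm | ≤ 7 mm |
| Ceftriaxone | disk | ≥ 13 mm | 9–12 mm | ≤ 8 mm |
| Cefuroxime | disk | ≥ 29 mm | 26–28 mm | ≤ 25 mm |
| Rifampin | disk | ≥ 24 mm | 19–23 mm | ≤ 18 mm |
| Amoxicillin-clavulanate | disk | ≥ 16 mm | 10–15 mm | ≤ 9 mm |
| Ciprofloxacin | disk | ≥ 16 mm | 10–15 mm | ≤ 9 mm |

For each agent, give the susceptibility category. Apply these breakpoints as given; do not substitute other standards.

Clarithromycin (27 mm) ≥ 27 mm ⇒ S
Ampicillin (15 mm) ≤ 15 mm → Resistant
Cefepime: 23 mm is in 22–23 mm → Intermediate
Moxifloxacin (15 mm) ≤ 21 mm → R
Doxycycline: 12 mm is in 11–16 mm → I
Colistin 11 mm: in 8–12 mm ⇒ I
Ceftriaxone 10 mm: in 9–12 mm — intermediate
Cefuroxime: 30 mm is ≥ 29 mm ⇒ Susceptible
Rifampin: 20 mm is in 19–23 mm — Intermediate

S, R, I, R, I, I, I, S, I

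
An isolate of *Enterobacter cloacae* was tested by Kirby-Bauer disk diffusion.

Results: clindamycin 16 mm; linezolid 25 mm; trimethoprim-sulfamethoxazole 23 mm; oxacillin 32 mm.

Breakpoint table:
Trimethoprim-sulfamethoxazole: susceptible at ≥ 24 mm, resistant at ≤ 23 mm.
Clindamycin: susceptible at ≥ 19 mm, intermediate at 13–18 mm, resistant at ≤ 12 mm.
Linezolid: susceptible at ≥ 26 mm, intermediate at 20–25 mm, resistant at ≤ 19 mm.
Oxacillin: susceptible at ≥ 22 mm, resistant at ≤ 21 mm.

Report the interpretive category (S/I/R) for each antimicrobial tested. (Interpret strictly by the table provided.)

Clindamycin: 16 mm is in 13–18 mm → intermediate
Linezolid: 25 mm is in 20–25 mm — I
Trimethoprim-sulfamethoxazole: 23 mm is ≤ 23 mm ⇒ resistant
Oxacillin (32 mm) ≥ 22 mm ⇒ S

I, I, R, S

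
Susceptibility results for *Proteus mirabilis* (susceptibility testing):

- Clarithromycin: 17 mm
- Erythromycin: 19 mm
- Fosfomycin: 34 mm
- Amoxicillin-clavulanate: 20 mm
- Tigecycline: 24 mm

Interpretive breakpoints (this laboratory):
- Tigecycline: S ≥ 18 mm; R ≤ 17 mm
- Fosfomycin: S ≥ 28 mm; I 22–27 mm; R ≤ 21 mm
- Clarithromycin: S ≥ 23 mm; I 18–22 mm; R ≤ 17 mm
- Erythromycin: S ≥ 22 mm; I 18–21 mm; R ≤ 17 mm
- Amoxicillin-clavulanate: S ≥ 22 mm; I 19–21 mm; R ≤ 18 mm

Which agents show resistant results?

Clarithromycin: 17 mm is ≤ 17 mm ⇒ resistant
Erythromycin 19 mm: in 18–21 mm — intermediate
Fosfomycin (34 mm) ≥ 28 mm — S
Amoxicillin-clavulanate (20 mm) in 19–21 mm — intermediate
Tigecycline (24 mm) ≥ 18 mm — Susceptible

clarithromycin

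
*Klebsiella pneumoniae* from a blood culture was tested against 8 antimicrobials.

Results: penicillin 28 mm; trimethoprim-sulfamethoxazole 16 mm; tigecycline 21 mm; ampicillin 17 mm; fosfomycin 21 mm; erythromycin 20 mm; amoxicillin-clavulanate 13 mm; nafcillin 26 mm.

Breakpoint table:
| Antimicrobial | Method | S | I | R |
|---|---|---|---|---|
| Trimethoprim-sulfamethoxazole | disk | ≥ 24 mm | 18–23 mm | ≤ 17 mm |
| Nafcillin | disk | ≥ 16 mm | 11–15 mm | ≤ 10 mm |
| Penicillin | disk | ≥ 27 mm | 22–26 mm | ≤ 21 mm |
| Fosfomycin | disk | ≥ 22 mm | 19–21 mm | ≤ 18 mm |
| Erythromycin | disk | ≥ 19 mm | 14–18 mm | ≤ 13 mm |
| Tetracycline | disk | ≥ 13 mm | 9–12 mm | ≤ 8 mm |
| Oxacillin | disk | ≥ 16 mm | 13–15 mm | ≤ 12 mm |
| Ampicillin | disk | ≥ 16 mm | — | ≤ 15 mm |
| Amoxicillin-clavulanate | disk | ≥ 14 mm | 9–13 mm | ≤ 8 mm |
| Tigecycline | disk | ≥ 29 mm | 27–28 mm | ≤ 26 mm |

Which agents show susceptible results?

penicillin, ampicillin, erythromycin, nafcillin

Penicillin (28 mm) ≥ 27 mm ⇒ susceptible
Trimethoprim-sulfamethoxazole (16 mm) ≤ 17 mm ⇒ resistant
Tigecycline (21 mm) ≤ 26 mm ⇒ resistant
Ampicillin 17 mm: ≥ 16 mm — susceptible
Fosfomycin (21 mm) in 19–21 mm → Intermediate
Erythromycin: 20 mm is ≥ 19 mm — S
Amoxicillin-clavulanate: 13 mm is in 9–13 mm ⇒ intermediate
Nafcillin (26 mm) ≥ 16 mm — S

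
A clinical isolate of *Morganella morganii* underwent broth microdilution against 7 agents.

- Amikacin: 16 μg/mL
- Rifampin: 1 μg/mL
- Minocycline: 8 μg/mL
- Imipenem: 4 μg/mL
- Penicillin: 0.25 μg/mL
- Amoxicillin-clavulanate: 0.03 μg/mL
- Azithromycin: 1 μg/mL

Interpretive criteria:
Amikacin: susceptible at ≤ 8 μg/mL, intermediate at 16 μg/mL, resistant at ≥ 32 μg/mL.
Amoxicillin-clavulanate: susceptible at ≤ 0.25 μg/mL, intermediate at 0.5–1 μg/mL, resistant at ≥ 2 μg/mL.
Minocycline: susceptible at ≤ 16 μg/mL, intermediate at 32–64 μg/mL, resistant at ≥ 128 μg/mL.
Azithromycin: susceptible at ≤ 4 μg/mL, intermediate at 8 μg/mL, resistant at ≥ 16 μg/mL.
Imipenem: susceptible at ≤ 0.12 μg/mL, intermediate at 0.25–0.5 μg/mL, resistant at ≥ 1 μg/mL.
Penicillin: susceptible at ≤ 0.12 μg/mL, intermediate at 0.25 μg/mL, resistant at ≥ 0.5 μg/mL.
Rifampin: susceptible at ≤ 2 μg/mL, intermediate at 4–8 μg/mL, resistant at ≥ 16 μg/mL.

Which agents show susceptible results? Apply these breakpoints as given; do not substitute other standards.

Amikacin 16 μg/mL: = 16 μg/mL ⇒ Intermediate
Rifampin 1 μg/mL: ≤ 2 μg/mL — susceptible
Minocycline (8 μg/mL) ≤ 16 μg/mL → susceptible
Imipenem 4 μg/mL: ≥ 1 μg/mL → resistant
Penicillin 0.25 μg/mL: = 0.25 μg/mL → Intermediate
Amoxicillin-clavulanate: 0.03 μg/mL is ≤ 0.25 μg/mL — S
Azithromycin 1 μg/mL: ≤ 4 μg/mL — Susceptible

rifampin, minocycline, amoxicillin-clavulanate, azithromycin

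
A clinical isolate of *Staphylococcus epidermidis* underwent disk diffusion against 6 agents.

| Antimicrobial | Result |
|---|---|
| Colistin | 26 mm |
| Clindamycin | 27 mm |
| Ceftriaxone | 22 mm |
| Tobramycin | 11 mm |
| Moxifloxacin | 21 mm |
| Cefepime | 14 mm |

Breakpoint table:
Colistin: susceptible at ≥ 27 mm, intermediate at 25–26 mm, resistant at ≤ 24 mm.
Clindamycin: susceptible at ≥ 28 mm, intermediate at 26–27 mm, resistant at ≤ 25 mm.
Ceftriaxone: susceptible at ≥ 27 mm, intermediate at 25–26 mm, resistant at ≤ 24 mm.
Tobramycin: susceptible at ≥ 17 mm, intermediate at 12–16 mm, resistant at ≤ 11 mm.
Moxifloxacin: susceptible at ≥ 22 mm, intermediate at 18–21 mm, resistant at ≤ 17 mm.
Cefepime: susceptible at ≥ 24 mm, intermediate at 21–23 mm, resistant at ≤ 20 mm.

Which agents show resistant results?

ceftriaxone, tobramycin, cefepime

Colistin (26 mm) in 25–26 mm → Intermediate
Clindamycin (27 mm) in 26–27 mm ⇒ Intermediate
Ceftriaxone (22 mm) ≤ 24 mm — resistant
Tobramycin (11 mm) ≤ 11 mm — R
Moxifloxacin 21 mm: in 18–21 mm → Intermediate
Cefepime (14 mm) ≤ 20 mm ⇒ R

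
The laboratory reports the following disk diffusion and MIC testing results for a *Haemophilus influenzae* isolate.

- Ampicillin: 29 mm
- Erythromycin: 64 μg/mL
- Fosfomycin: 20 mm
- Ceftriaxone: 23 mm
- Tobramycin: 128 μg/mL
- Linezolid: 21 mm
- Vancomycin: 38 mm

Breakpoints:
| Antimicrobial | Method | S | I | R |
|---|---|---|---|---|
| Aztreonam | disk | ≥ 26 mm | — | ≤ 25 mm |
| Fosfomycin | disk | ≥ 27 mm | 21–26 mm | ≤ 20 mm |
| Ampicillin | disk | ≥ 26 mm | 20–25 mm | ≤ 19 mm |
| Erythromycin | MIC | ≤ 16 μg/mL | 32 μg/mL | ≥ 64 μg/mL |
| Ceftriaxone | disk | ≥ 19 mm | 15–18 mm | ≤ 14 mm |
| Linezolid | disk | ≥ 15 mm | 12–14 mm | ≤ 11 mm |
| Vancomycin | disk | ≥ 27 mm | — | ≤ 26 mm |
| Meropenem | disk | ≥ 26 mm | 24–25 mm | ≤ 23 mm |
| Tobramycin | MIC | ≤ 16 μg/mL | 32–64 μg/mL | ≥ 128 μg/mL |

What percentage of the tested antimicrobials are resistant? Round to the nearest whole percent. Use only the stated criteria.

43%

Ampicillin 29 mm: ≥ 26 mm — Susceptible
Erythromycin 64 μg/mL: ≥ 64 μg/mL ⇒ Resistant
Fosfomycin: 20 mm is ≤ 20 mm — resistant
Ceftriaxone 23 mm: ≥ 19 mm ⇒ Susceptible
Tobramycin (128 μg/mL) ≥ 128 μg/mL → resistant
Linezolid (21 mm) ≥ 15 mm ⇒ S
Vancomycin 38 mm: ≥ 27 mm → S
Resistant: 3/7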